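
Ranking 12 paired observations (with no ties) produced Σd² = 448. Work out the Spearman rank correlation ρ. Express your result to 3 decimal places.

-0.566

ρ = 1 − 6Σd² / [n(n²−1)] = 1 − 6×448 / (12×143)
  = 1 − 2688/1716 = 1 − 1.5664 ≈ -0.566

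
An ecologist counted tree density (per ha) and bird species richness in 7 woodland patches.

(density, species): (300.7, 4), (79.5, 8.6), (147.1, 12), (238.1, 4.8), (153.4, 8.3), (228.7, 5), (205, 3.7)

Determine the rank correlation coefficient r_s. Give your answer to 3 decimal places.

-0.750

Rank density: 7, 1, 2, 6, 3, 5, 4
Rank species: 2, 6, 7, 3, 5, 4, 1
d = rank(density) − rank(species): 5, -5, -5, 3, -2, 1, 3; Σd² = 98
ρ = 1 − 6Σd² / [n(n²−1)] = 1 − 6×98 / (7×48) = 1 − 588/336 ≈ -0.750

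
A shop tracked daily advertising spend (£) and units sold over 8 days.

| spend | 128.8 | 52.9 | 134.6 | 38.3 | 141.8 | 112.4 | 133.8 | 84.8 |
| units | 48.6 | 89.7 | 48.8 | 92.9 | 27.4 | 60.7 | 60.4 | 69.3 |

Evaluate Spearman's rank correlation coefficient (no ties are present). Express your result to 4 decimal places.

-0.9286

Rank spend: 5, 2, 7, 1, 8, 4, 6, 3
Rank units: 2, 7, 3, 8, 1, 5, 4, 6
d = rank(spend) − rank(units): 3, -5, 4, -7, 7, -1, 2, -3; Σd² = 162
ρ = 1 − 6Σd² / [n(n²−1)] = 1 − 6×162 / (8×63) = 1 − 972/504 ≈ -0.9286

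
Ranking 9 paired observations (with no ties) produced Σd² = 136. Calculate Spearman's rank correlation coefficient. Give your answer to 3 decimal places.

-0.133

ρ = 1 − 6Σd² / [n(n²−1)] = 1 − 6×136 / (9×80)
  = 1 − 816/720 = 1 − 1.1333 ≈ -0.133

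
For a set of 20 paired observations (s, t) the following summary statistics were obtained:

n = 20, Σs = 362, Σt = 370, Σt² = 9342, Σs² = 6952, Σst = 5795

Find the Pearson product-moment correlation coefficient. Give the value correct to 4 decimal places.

-0.9028

r = (nΣst − ΣsΣt) / √[(nΣs² − (Σs)²)(nΣt² − (Σt)²)]
Numerator: 20×5795 − 362×370 = -18040
Denominator: √[(139040 − 131044)(186840 − 136900)] = √[7996 × 49940] = 19982.9988
r = -18040 / 19982.9988 ≈ -0.9028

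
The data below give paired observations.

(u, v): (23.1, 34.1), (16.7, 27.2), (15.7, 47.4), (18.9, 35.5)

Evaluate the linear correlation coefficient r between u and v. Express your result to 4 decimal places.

n = 4, Σu = 74.4, Σv = 144.2, Σu² = 1416.2, Σv² = 5409.66, Σuv = 2657.08
nΣuv − ΣuΣv = 10628.32 − 10728.48 = -100.16
nΣu² − (Σu)² = 5664.8 − 5535.36 = 129.44; nΣv² − (Σv)² = 21638.64 − 20793.64 = 845
r = -100.16 / √(129.44 × 845) = -100.16 / 330.7216 ≈ -0.3029

-0.3029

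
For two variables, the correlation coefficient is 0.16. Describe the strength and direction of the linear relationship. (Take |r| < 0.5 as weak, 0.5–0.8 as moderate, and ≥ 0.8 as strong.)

r = 0.16 > 0 so the relationship is positive.
|r| = 0.16, which falls in the weak range.

weak positive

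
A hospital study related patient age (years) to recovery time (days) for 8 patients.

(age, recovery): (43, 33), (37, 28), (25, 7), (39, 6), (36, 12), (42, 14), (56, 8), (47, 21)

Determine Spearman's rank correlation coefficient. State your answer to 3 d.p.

0.286

Rank age: 6, 3, 1, 4, 2, 5, 8, 7
Rank recovery: 8, 7, 2, 1, 4, 5, 3, 6
d = rank(age) − rank(recovery): -2, -4, -1, 3, -2, 0, 5, 1; Σd² = 60
ρ = 1 − 6Σd² / [n(n²−1)] = 1 − 6×60 / (8×63) = 1 − 360/504 ≈ 0.286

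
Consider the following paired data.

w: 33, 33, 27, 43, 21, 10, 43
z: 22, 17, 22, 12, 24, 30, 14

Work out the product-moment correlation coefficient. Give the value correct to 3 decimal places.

-0.962

n = 7, Σw = 210, Σz = 141, Σw² = 7146, Σz² = 3073, Σwz = 3803
nΣwz − ΣwΣz = 26621 − 29610 = -2989
nΣw² − (Σw)² = 50022 − 44100 = 5922; nΣz² − (Σz)² = 21511 − 19881 = 1630
r = -2989 / √(5922 × 1630) = -2989 / 3106.9052 ≈ -0.962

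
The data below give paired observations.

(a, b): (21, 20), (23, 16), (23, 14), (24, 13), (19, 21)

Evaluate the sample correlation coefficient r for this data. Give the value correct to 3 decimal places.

n = 5, Σa = 110, Σb = 84, Σa² = 2436, Σb² = 1462, Σab = 1821
nΣab − ΣaΣb = 9105 − 9240 = -135
nΣa² − (Σa)² = 12180 − 12100 = 80; nΣb² − (Σb)² = 7310 − 7056 = 254
r = -135 / √(80 × 254) = -135 / 142.5482 ≈ -0.947

-0.947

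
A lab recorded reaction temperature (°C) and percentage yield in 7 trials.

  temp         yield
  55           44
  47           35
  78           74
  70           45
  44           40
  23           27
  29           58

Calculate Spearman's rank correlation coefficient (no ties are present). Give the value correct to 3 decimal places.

0.607

Rank temp: 5, 4, 7, 6, 3, 1, 2
Rank yield: 4, 2, 7, 5, 3, 1, 6
d = rank(temp) − rank(yield): 1, 2, 0, 1, 0, 0, -4; Σd² = 22
ρ = 1 − 6Σd² / [n(n²−1)] = 1 − 6×22 / (7×48) = 1 − 132/336 ≈ 0.607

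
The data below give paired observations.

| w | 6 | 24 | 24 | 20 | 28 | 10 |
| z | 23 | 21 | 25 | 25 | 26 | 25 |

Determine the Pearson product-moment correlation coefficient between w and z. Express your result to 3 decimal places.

n = 6, Σw = 112, Σz = 145, Σw² = 2472, Σz² = 3521, Σwz = 2720
nΣwz − ΣwΣz = 16320 − 16240 = 80
nΣw² − (Σw)² = 14832 − 12544 = 2288; nΣz² − (Σz)² = 21126 − 21025 = 101
r = 80 / √(2288 × 101) = 80 / 480.7161 ≈ 0.166

0.166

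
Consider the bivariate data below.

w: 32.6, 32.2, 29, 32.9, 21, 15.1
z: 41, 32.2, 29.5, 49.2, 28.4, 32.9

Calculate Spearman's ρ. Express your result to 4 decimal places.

0.6571

Rank w: 5, 4, 3, 6, 2, 1
Rank z: 5, 3, 2, 6, 1, 4
d = rank(w) − rank(z): 0, 1, 1, 0, 1, -3; Σd² = 12
ρ = 1 − 6Σd² / [n(n²−1)] = 1 − 6×12 / (6×35) = 1 − 72/210 ≈ 0.6571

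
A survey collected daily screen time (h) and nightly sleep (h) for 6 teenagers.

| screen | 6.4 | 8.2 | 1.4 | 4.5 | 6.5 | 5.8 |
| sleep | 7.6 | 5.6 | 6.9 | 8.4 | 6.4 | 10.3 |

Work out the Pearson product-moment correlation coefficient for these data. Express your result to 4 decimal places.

-0.1932

n = 6, Σx = 32.8, Σy = 45.2, Σx² = 206.3, Σy² = 354.34, Σxy = 243.36
nΣxy − ΣxΣy = 1460.16 − 1482.56 = -22.4
nΣx² − (Σx)² = 1237.8 − 1075.84 = 161.96; nΣy² − (Σy)² = 2126.04 − 2043.04 = 83
r = -22.4 / √(161.96 × 83) = -22.4 / 115.9426 ≈ -0.1932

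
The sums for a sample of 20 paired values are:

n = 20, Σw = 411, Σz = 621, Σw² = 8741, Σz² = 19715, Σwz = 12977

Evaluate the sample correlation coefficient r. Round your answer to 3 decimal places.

r = (nΣwz − ΣwΣz) / √[(nΣw² − (Σw)²)(nΣz² − (Σz)²)]
Numerator: 20×12977 − 411×621 = 4309
Denominator: √[(174820 − 168921)(394300 − 385641)] = √[5899 × 8659] = 7146.9882
r = 4309 / 7146.9882 ≈ 0.603

0.603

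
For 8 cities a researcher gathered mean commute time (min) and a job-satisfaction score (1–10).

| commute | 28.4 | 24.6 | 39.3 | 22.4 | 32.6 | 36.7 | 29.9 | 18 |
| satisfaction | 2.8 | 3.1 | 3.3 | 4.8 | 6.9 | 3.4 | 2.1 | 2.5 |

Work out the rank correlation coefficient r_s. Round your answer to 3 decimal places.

0.310

Rank commute: 4, 3, 8, 2, 6, 7, 5, 1
Rank satisfaction: 3, 4, 5, 7, 8, 6, 1, 2
d = rank(commute) − rank(satisfaction): 1, -1, 3, -5, -2, 1, 4, -1; Σd² = 58
ρ = 1 − 6Σd² / [n(n²−1)] = 1 − 6×58 / (8×63) = 1 − 348/504 ≈ 0.310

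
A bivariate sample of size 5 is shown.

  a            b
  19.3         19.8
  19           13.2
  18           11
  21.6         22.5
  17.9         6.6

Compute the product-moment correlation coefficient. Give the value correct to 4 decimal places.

0.8892

n = 5, Σa = 95.8, Σb = 73.1, Σa² = 1844.46, Σb² = 1237.09, Σab = 1435.08
nΣab − ΣaΣb = 7175.4 − 7002.98 = 172.42
nΣa² − (Σa)² = 9222.3 − 9177.64 = 44.66; nΣb² − (Σb)² = 6185.45 − 5343.61 = 841.84
r = 172.42 / √(44.66 × 841.84) = 172.42 / 193.8984 ≈ 0.8892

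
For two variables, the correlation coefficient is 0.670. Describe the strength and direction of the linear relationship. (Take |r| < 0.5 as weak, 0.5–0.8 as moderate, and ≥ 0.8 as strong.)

moderate positive

r = 0.670 > 0 so the relationship is positive.
|r| = 0.670, which falls in the moderate range.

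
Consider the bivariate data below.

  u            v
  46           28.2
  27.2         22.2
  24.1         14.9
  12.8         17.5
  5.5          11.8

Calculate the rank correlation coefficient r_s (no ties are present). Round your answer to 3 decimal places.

Rank u: 5, 4, 3, 2, 1
Rank v: 5, 4, 2, 3, 1
d = rank(u) − rank(v): 0, 0, 1, -1, 0; Σd² = 2
ρ = 1 − 6Σd² / [n(n²−1)] = 1 − 6×2 / (5×24) = 1 − 12/120 ≈ 0.900

0.900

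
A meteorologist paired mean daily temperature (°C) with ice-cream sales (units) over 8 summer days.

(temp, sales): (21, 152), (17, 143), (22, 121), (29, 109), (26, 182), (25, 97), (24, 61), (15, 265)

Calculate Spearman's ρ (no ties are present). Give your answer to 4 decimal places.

Rank temp: 3, 2, 4, 8, 7, 6, 5, 1
Rank sales: 6, 5, 4, 3, 7, 2, 1, 8
d = rank(temp) − rank(sales): -3, -3, 0, 5, 0, 4, 4, -7; Σd² = 124
ρ = 1 − 6Σd² / [n(n²−1)] = 1 − 6×124 / (8×63) = 1 − 744/504 ≈ -0.4762

-0.4762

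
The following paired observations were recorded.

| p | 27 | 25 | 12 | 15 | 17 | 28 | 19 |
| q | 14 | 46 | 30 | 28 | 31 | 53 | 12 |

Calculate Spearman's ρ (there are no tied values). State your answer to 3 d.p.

0.286

Rank p: 6, 5, 1, 2, 3, 7, 4
Rank q: 2, 6, 4, 3, 5, 7, 1
d = rank(p) − rank(q): 4, -1, -3, -1, -2, 0, 3; Σd² = 40
ρ = 1 − 6Σd² / [n(n²−1)] = 1 − 6×40 / (7×48) = 1 − 240/336 ≈ 0.286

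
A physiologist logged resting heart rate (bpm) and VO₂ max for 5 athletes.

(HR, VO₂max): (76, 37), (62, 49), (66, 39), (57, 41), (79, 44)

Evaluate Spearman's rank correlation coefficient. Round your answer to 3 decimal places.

Rank HR: 4, 2, 3, 1, 5
Rank VO₂max: 1, 5, 2, 3, 4
d = rank(HR) − rank(VO₂max): 3, -3, 1, -2, 1; Σd² = 24
ρ = 1 − 6Σd² / [n(n²−1)] = 1 − 6×24 / (5×24) = 1 − 144/120 ≈ -0.200

-0.200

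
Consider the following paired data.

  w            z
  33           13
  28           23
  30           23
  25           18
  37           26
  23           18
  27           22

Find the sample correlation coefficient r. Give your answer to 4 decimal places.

0.2874

n = 7, Σw = 203, Σz = 143, Σw² = 6025, Σz² = 3035, Σwz = 4183
nΣwz − ΣwΣz = 29281 − 29029 = 252
nΣw² − (Σw)² = 42175 − 41209 = 966; nΣz² − (Σz)² = 21245 − 20449 = 796
r = 252 / √(966 × 796) = 252 / 876.8900 ≈ 0.2874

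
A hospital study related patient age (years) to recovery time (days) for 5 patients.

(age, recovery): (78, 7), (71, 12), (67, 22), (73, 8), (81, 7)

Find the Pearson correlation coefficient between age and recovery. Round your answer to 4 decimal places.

-0.8516

n = 5, Σx = 370, Σy = 56, Σx² = 27504, Σy² = 790, Σxy = 4023
nΣxy − ΣxΣy = 20115 − 20720 = -605
nΣx² − (Σx)² = 137520 − 136900 = 620; nΣy² − (Σy)² = 3950 − 3136 = 814
r = -605 / √(620 × 814) = -605 / 710.4083 ≈ -0.8516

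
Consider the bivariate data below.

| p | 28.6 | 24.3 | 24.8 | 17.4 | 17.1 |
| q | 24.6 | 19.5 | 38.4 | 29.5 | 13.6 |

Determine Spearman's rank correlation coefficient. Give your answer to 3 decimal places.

Rank p: 5, 3, 4, 2, 1
Rank q: 3, 2, 5, 4, 1
d = rank(p) − rank(q): 2, 1, -1, -2, 0; Σd² = 10
ρ = 1 − 6Σd² / [n(n²−1)] = 1 − 6×10 / (5×24) = 1 − 60/120 ≈ 0.500

0.500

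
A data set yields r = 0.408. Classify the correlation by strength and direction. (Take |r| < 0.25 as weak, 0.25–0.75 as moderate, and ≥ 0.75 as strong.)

moderate positive

r = 0.408 > 0 so the relationship is positive.
|r| = 0.408, which falls in the moderate range.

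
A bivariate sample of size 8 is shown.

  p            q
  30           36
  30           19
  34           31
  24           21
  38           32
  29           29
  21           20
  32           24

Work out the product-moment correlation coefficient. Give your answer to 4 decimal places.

n = 8, Σp = 238, Σq = 212, Σp² = 7282, Σq² = 5900, Σpq = 6453
nΣpq − ΣpΣq = 51624 − 50456 = 1168
nΣp² − (Σp)² = 58256 − 56644 = 1612; nΣq² − (Σq)² = 47200 − 44944 = 2256
r = 1168 / √(1612 × 2256) = 1168 / 1907.0060 ≈ 0.6125

0.6125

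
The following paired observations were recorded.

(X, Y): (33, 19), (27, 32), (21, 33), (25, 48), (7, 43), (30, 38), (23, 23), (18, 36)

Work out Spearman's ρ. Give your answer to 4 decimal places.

Rank X: 8, 6, 3, 5, 1, 7, 4, 2
Rank Y: 1, 3, 4, 8, 7, 6, 2, 5
d = rank(X) − rank(Y): 7, 3, -1, -3, -6, 1, 2, -3; Σd² = 118
ρ = 1 − 6Σd² / [n(n²−1)] = 1 − 6×118 / (8×63) = 1 − 708/504 ≈ -0.4048

-0.4048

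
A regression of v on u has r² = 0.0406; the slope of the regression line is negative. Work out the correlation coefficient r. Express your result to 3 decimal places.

|r| = √0.0406 = 0.201
The association is negative, so r = −0.201.

-0.201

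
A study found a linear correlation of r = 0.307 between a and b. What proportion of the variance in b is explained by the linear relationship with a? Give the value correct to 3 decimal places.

0.094

r² = (0.307)² = 0.094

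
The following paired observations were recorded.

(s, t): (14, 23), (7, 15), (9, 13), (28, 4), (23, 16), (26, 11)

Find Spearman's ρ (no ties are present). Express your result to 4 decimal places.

Rank s: 3, 1, 2, 6, 4, 5
Rank t: 6, 4, 3, 1, 5, 2
d = rank(s) − rank(t): -3, -3, -1, 5, -1, 3; Σd² = 54
ρ = 1 − 6Σd² / [n(n²−1)] = 1 − 6×54 / (6×35) = 1 − 324/210 ≈ -0.5429

-0.5429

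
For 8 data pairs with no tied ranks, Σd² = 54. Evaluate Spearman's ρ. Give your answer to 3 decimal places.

0.357

ρ = 1 − 6Σd² / [n(n²−1)] = 1 − 6×54 / (8×63)
  = 1 − 324/504 = 1 − 0.6429 ≈ 0.357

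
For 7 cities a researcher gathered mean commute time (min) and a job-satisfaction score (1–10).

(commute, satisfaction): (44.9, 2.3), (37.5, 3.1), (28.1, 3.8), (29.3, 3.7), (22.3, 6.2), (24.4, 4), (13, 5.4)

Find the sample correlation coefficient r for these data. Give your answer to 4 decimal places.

n = 7, Σx = 199.5, Σy = 28.5, Σx² = 6332.01, Σy² = 126.63, Σxy = 740.77
nΣxy − ΣxΣy = 5185.39 − 5685.75 = -500.36
nΣx² − (Σx)² = 44324.07 − 39800.25 = 4523.82; nΣy² − (Σy)² = 886.41 − 812.25 = 74.16
r = -500.36 / √(4523.82 × 74.16) = -500.36 / 579.2120 ≈ -0.8639

-0.8639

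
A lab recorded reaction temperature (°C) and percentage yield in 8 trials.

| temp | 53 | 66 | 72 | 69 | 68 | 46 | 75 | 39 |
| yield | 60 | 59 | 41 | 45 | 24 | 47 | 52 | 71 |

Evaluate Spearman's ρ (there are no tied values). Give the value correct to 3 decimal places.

-0.571

Rank temp: 3, 4, 7, 6, 5, 2, 8, 1
Rank yield: 7, 6, 2, 3, 1, 4, 5, 8
d = rank(temp) − rank(yield): -4, -2, 5, 3, 4, -2, 3, -7; Σd² = 132
ρ = 1 − 6Σd² / [n(n²−1)] = 1 − 6×132 / (8×63) = 1 − 792/504 ≈ -0.571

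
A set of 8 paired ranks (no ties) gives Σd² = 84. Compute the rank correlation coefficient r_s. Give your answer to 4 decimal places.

0.0000

ρ = 1 − 6Σd² / [n(n²−1)] = 1 − 6×84 / (8×63)
  = 1 − 504/504 = 1 − 1.00000 ≈ 0.0000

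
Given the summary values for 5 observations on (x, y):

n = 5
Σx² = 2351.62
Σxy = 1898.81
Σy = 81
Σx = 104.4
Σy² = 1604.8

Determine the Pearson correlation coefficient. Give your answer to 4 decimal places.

0.9258

r = (nΣxy − ΣxΣy) / √[(nΣx² − (Σx)²)(nΣy² − (Σy)²)]
Numerator: 5×1898.81 − 104.4×81 = 1037.65
Denominator: √[(11758.1 − 10899.36)(8024 − 6561)] = √[858.74 × 1463] = 1120.8642
r = 1037.65 / 1120.8642 ≈ 0.9258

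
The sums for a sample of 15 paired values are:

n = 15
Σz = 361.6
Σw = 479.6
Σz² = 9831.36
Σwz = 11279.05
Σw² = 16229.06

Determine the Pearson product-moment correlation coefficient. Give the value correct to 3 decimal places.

-0.283

r = (nΣwz − ΣwΣz) / √[(nΣw² − (Σw)²)(nΣz² − (Σz)²)]
Numerator: 15×11279.05 − 479.6×361.6 = -4237.61
Denominator: √[(243435.9 − 230016.16)(147470.4 − 130754.56)] = √[13419.74 × 16715.84] = 14977.3905
r = -4237.61 / 14977.3905 ≈ -0.283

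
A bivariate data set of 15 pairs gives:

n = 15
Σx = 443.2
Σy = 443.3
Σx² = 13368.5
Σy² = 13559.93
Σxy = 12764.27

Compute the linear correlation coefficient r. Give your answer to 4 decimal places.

-0.9422

r = (nΣxy − ΣxΣy) / √[(nΣx² − (Σx)²)(nΣy² − (Σy)²)]
Numerator: 15×12764.27 − 443.2×443.3 = -5006.51
Denominator: √[(200527.5 − 196426.24)(203398.95 − 196514.89)] = √[4101.26 × 6884.06] = 5313.5035
r = -5006.51 / 5313.5035 ≈ -0.9422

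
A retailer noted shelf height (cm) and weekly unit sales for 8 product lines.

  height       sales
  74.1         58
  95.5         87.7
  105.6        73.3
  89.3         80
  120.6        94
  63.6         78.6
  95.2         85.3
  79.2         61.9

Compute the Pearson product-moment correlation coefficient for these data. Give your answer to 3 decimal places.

n = 8, Σx = 723.1, Σy = 618.8, Σx² = 67661.91, Σy² = 48949.84, Σxy = 56916.03
nΣxy − ΣxΣy = 455328.24 − 447454.28 = 7873.96
nΣx² − (Σx)² = 541295.28 − 522873.61 = 18421.67; nΣy² − (Σy)² = 391598.72 − 382913.44 = 8685.28
r = 7873.96 / √(18421.67 × 8685.28) = 7873.96 / 12649.0064 ≈ 0.622

0.622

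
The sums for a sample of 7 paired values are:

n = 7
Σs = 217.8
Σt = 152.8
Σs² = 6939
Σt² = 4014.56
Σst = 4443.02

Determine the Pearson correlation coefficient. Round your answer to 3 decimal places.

-0.937

r = (nΣst − ΣsΣt) / √[(nΣs² − (Σs)²)(nΣt² − (Σt)²)]
Numerator: 7×4443.02 − 217.8×152.8 = -2178.7
Denominator: √[(48573 − 47436.84)(28101.92 − 23347.84)] = √[1136.16 × 4754.08] = 2324.0903
r = -2178.7 / 2324.0903 ≈ -0.937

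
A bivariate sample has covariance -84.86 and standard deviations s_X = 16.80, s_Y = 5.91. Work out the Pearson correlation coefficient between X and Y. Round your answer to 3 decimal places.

-0.855

r = Cov(X,Y) / (s_X · s_Y) = -84.86 / (16.80 × 5.91)
  = -84.86 / 99.2880 ≈ -0.855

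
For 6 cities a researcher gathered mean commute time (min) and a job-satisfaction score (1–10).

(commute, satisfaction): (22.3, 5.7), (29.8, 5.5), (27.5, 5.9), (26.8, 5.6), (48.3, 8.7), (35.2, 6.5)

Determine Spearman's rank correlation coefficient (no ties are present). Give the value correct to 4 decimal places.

0.6000

Rank commute: 1, 4, 3, 2, 6, 5
Rank satisfaction: 3, 1, 4, 2, 6, 5
d = rank(commute) − rank(satisfaction): -2, 3, -1, 0, 0, 0; Σd² = 14
ρ = 1 − 6Σd² / [n(n²−1)] = 1 − 6×14 / (6×35) = 1 − 84/210 ≈ 0.6000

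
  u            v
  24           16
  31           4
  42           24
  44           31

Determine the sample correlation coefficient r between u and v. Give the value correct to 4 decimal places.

0.7208

n = 4, Σu = 141, Σv = 75, Σu² = 5237, Σv² = 1809, Σuv = 2880
nΣuv − ΣuΣv = 11520 − 10575 = 945
nΣu² − (Σu)² = 20948 − 19881 = 1067; nΣv² − (Σv)² = 7236 − 5625 = 1611
r = 945 / √(1067 × 1611) = 945 / 1311.0824 ≈ 0.7208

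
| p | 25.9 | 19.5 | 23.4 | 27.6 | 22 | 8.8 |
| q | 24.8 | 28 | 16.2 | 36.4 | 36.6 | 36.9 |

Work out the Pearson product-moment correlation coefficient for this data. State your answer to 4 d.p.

n = 6, Σp = 127.2, Σq = 178.9, Σp² = 2921.82, Σq² = 5687.61, Σpq = 3701.96
nΣpq − ΣpΣq = 22211.76 − 22756.08 = -544.32
nΣp² − (Σp)² = 17530.92 − 16179.84 = 1351.08; nΣq² − (Σq)² = 34125.66 − 32005.21 = 2120.45
r = -544.32 / √(1351.08 × 2120.45) = -544.32 / 1692.6008 ≈ -0.3216

-0.3216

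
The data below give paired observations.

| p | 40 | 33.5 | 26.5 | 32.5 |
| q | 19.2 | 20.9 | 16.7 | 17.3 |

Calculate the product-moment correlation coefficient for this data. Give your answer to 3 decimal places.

0.581

n = 4, Σp = 132.5, Σq = 74.1, Σp² = 4480.75, Σq² = 1383.63, Σpq = 2472.95
nΣpq − ΣpΣq = 9891.8 − 9818.25 = 73.55
nΣp² − (Σp)² = 17923 − 17556.25 = 366.75; nΣq² − (Σq)² = 5534.52 − 5490.81 = 43.71
r = 73.55 / √(366.75 × 43.71) = 73.55 / 126.6122 ≈ 0.581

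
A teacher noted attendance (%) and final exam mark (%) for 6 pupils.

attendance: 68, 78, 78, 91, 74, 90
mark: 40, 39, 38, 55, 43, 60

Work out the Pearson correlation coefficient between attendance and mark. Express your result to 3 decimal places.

n = 6, Σx = 479, Σy = 275, Σx² = 38649, Σy² = 13039, Σxy = 22313
nΣxy − ΣxΣy = 133878 − 131725 = 2153
nΣx² − (Σx)² = 231894 − 229441 = 2453; nΣy² − (Σy)² = 78234 − 75625 = 2609
r = 2153 / √(2453 × 2609) = 2153 / 2529.7978 ≈ 0.851

0.851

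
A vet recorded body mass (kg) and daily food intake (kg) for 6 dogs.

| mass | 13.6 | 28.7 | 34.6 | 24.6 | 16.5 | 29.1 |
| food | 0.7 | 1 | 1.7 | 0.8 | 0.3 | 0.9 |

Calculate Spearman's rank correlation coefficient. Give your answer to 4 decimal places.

Rank mass: 1, 4, 6, 3, 2, 5
Rank food: 2, 5, 6, 3, 1, 4
d = rank(mass) − rank(food): -1, -1, 0, 0, 1, 1; Σd² = 4
ρ = 1 − 6Σd² / [n(n²−1)] = 1 − 6×4 / (6×35) = 1 − 24/210 ≈ 0.8857

0.8857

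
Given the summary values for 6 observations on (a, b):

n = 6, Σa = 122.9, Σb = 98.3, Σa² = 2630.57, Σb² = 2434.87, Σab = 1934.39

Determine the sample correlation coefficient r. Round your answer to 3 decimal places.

-0.259

r = (nΣab − ΣaΣb) / √[(nΣa² − (Σa)²)(nΣb² − (Σb)²)]
Numerator: 6×1934.39 − 122.9×98.3 = -474.73
Denominator: √[(15783.42 − 15104.41)(14609.22 − 9662.89)] = √[679.01 × 4946.33] = 1832.6504
r = -474.73 / 1832.6504 ≈ -0.259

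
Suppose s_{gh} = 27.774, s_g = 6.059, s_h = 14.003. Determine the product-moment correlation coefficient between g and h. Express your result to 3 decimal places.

r = Cov(g,h) / (s_g · s_h) = 27.774 / (6.059 × 14.003)
  = 27.774 / 84.8442 ≈ 0.327

0.327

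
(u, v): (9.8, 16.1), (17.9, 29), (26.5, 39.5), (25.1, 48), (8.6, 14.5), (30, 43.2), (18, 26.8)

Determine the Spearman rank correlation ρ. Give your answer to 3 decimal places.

Rank u: 2, 3, 6, 5, 1, 7, 4
Rank v: 2, 4, 5, 7, 1, 6, 3
d = rank(u) − rank(v): 0, -1, 1, -2, 0, 1, 1; Σd² = 8
ρ = 1 − 6Σd² / [n(n²−1)] = 1 − 6×8 / (7×48) = 1 − 48/336 ≈ 0.857

0.857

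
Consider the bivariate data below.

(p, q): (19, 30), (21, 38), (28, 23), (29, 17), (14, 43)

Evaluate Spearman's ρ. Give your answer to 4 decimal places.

-0.9000

Rank p: 2, 3, 4, 5, 1
Rank q: 3, 4, 2, 1, 5
d = rank(p) − rank(q): -1, -1, 2, 4, -4; Σd² = 38
ρ = 1 − 6Σd² / [n(n²−1)] = 1 − 6×38 / (5×24) = 1 − 228/120 ≈ -0.9000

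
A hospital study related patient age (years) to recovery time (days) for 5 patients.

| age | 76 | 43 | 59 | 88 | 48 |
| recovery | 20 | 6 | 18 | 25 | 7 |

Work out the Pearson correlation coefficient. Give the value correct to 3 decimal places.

0.954

n = 5, Σx = 314, Σy = 76, Σx² = 21154, Σy² = 1434, Σxy = 5376
nΣxy − ΣxΣy = 26880 − 23864 = 3016
nΣx² − (Σx)² = 105770 − 98596 = 7174; nΣy² − (Σy)² = 7170 − 5776 = 1394
r = 3016 / √(7174 × 1394) = 3016 / 3162.3656 ≈ 0.954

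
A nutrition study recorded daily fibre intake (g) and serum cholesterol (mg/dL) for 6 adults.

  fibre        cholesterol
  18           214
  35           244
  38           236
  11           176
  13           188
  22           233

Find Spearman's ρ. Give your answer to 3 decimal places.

0.943

Rank fibre: 3, 5, 6, 1, 2, 4
Rank cholesterol: 3, 6, 5, 1, 2, 4
d = rank(fibre) − rank(cholesterol): 0, -1, 1, 0, 0, 0; Σd² = 2
ρ = 1 − 6Σd² / [n(n²−1)] = 1 − 6×2 / (6×35) = 1 − 12/210 ≈ 0.943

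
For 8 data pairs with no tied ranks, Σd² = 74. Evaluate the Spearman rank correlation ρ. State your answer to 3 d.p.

ρ = 1 − 6Σd² / [n(n²−1)] = 1 − 6×74 / (8×63)
  = 1 − 444/504 = 1 − 0.8810 ≈ 0.119

0.119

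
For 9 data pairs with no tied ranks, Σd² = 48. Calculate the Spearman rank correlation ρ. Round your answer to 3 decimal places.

ρ = 1 − 6Σd² / [n(n²−1)] = 1 − 6×48 / (9×80)
  = 1 − 288/720 = 1 − 0.4000 ≈ 0.600

0.600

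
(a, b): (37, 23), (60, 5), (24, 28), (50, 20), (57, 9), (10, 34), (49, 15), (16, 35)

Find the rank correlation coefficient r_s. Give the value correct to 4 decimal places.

-0.9524

Rank a: 4, 8, 3, 6, 7, 1, 5, 2
Rank b: 5, 1, 6, 4, 2, 7, 3, 8
d = rank(a) − rank(b): -1, 7, -3, 2, 5, -6, 2, -6; Σd² = 164
ρ = 1 − 6Σd² / [n(n²−1)] = 1 − 6×164 / (8×63) = 1 − 984/504 ≈ -0.9524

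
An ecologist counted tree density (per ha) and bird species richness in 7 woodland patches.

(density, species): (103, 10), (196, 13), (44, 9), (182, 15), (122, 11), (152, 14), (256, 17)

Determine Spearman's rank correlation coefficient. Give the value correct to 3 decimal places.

0.893

Rank density: 2, 6, 1, 5, 3, 4, 7
Rank species: 2, 4, 1, 6, 3, 5, 7
d = rank(density) − rank(species): 0, 2, 0, -1, 0, -1, 0; Σd² = 6
ρ = 1 − 6Σd² / [n(n²−1)] = 1 − 6×6 / (7×48) = 1 − 36/336 ≈ 0.893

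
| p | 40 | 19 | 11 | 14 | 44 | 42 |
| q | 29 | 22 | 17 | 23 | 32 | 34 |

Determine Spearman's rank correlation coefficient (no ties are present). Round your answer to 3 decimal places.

0.886

Rank p: 4, 3, 1, 2, 6, 5
Rank q: 4, 2, 1, 3, 5, 6
d = rank(p) − rank(q): 0, 1, 0, -1, 1, -1; Σd² = 4
ρ = 1 − 6Σd² / [n(n²−1)] = 1 − 6×4 / (6×35) = 1 − 24/210 ≈ 0.886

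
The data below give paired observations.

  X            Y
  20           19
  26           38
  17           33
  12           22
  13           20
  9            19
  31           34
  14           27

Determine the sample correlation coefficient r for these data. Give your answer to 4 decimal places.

0.7312

n = 8, ΣX = 142, ΣY = 212, ΣX² = 2916, ΣY² = 6024, ΣXY = 4056
nΣXY − ΣXΣY = 32448 − 30104 = 2344
nΣX² − (ΣX)² = 23328 − 20164 = 3164; nΣY² − (ΣY)² = 48192 − 44944 = 3248
r = 2344 / √(3164 × 3248) = 2344 / 3205.7249 ≈ 0.7312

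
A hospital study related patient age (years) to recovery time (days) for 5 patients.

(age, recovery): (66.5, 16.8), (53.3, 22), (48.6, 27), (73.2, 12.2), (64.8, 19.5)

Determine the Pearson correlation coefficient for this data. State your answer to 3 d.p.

-0.967

n = 5, Σx = 306.4, Σy = 97.5, Σx² = 19182.38, Σy² = 2024.33, Σxy = 5758.64
nΣxy − ΣxΣy = 28793.2 − 29874 = -1080.8
nΣx² − (Σx)² = 95911.9 − 93880.96 = 2030.94; nΣy² − (Σy)² = 10121.65 − 9506.25 = 615.4
r = -1080.8 / √(2030.94 × 615.4) = -1080.8 / 1117.9626 ≈ -0.967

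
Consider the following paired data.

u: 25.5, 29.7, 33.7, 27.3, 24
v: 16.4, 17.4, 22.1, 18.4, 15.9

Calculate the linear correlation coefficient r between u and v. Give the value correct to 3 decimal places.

n = 5, Σu = 140.2, Σv = 90.2, Σu² = 3989.32, Σv² = 1651.5, Σuv = 2563.67
nΣuv − ΣuΣv = 12818.35 − 12646.04 = 172.31
nΣu² − (Σu)² = 19946.6 − 19656.04 = 290.56; nΣv² − (Σv)² = 8257.5 − 8136.04 = 121.46
r = 172.31 / √(290.56 × 121.46) = 172.31 / 187.8601 ≈ 0.917

0.917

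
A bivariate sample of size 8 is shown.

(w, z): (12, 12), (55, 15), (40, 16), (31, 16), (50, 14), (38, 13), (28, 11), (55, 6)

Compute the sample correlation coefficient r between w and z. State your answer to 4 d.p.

n = 8, Σw = 309, Σz = 103, Σw² = 13483, Σz² = 1403, Σwz = 3937
nΣwz − ΣwΣz = 31496 − 31827 = -331
nΣw² − (Σw)² = 107864 − 95481 = 12383; nΣz² − (Σz)² = 11224 − 10609 = 615
r = -331 / √(12383 × 615) = -331 / 2759.6277 ≈ -0.1199

-0.1199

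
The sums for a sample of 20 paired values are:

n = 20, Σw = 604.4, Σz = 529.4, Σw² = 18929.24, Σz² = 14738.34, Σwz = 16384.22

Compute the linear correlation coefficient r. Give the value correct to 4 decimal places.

0.5558

r = (nΣwz − ΣwΣz) / √[(nΣw² − (Σw)²)(nΣz² − (Σz)²)]
Numerator: 20×16384.22 − 604.4×529.4 = 7715.04
Denominator: √[(378584.8 − 365299.36)(294766.8 − 280264.36)] = √[13285.44 × 14502.44] = 13880.6086
r = 7715.04 / 13880.6086 ≈ 0.5558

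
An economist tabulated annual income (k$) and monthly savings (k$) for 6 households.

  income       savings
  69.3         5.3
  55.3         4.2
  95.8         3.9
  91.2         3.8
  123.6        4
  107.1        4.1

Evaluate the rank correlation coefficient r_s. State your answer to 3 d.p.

-0.429

Rank income: 2, 1, 4, 3, 6, 5
Rank savings: 6, 5, 2, 1, 3, 4
d = rank(income) − rank(savings): -4, -4, 2, 2, 3, 1; Σd² = 50
ρ = 1 − 6Σd² / [n(n²−1)] = 1 − 6×50 / (6×35) = 1 − 300/210 ≈ -0.429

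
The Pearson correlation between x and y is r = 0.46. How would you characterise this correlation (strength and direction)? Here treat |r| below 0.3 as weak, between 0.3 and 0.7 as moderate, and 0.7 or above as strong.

r = 0.46 > 0 so the relationship is positive.
|r| = 0.46, which falls in the moderate range.

moderate positive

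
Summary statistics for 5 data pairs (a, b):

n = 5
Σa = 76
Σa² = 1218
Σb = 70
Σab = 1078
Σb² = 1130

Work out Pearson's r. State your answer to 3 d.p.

r = (nΣab − ΣaΣb) / √[(nΣa² − (Σa)²)(nΣb² − (Σb)²)]
Numerator: 5×1078 − 76×70 = 70
Denominator: √[(6090 − 5776)(5650 − 4900)] = √[314 × 750] = 485.2834
r = 70 / 485.2834 ≈ 0.144

0.144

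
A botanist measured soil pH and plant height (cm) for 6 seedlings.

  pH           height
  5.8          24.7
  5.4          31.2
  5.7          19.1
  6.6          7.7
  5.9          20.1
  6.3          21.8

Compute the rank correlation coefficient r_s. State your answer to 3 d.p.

-0.600

Rank pH: 3, 1, 2, 6, 4, 5
Rank height: 5, 6, 2, 1, 3, 4
d = rank(pH) − rank(height): -2, -5, 0, 5, 1, 1; Σd² = 56
ρ = 1 − 6Σd² / [n(n²−1)] = 1 − 6×56 / (6×35) = 1 − 336/210 ≈ -0.600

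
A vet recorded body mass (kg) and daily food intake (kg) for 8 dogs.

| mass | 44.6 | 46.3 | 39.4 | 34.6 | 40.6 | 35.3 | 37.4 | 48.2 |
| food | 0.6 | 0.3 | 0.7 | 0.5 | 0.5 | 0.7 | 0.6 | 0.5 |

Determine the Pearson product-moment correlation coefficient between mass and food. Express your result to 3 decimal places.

-0.523

n = 8, Σx = 326.4, Σy = 4.4, Σx² = 13498.82, Σy² = 2.54, Σxy = 177.08
nΣxy − ΣxΣy = 1416.64 − 1436.16 = -19.52
nΣx² − (Σx)² = 107990.56 − 106536.96 = 1453.6; nΣy² − (Σy)² = 20.32 − 19.36 = 0.96
r = -19.52 / √(1453.6 × 0.96) = -19.52 / 37.3558 ≈ -0.523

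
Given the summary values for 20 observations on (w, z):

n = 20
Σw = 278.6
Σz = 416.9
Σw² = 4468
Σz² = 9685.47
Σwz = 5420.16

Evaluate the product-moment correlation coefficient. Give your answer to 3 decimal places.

r = (nΣwz − ΣwΣz) / √[(nΣw² − (Σw)²)(nΣz² − (Σz)²)]
Numerator: 20×5420.16 − 278.6×416.9 = -7745.14
Denominator: √[(89360 − 77617.96)(193709.4 − 173805.61)] = √[11742.04 × 19903.79] = 15287.6126
r = -7745.14 / 15287.6126 ≈ -0.507

-0.507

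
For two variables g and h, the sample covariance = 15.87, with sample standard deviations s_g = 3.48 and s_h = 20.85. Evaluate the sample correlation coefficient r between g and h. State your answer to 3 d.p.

r = Cov(g,h) / (s_g · s_h) = 15.87 / (3.48 × 20.85)
  = 15.87 / 72.5580 ≈ 0.219

0.219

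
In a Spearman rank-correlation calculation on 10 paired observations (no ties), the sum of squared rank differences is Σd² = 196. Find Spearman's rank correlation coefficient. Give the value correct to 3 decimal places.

ρ = 1 − 6Σd² / [n(n²−1)] = 1 − 6×196 / (10×99)
  = 1 − 1176/990 = 1 − 1.1879 ≈ -0.188

-0.188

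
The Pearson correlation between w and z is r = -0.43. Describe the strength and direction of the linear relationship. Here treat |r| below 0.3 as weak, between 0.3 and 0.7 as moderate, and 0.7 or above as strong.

r = -0.43 < 0 so the relationship is negative.
|r| = 0.43, which falls in the moderate range.

moderate negative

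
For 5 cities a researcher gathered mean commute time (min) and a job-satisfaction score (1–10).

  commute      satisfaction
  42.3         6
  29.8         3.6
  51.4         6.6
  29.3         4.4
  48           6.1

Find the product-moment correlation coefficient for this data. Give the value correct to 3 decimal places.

0.954

n = 5, Σx = 200.8, Σy = 26.7, Σx² = 8481.78, Σy² = 149.09, Σxy = 1122.04
nΣxy − ΣxΣy = 5610.2 − 5361.36 = 248.84
nΣx² − (Σx)² = 42408.9 − 40320.64 = 2088.26; nΣy² − (Σy)² = 745.45 − 712.89 = 32.56
r = 248.84 / √(2088.26 × 32.56) = 248.84 / 260.7561 ≈ 0.954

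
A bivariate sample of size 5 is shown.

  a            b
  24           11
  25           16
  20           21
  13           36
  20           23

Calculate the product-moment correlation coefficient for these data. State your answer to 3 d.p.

-0.962

n = 5, Σa = 102, Σb = 107, Σa² = 2170, Σb² = 2643, Σab = 2012
nΣab − ΣaΣb = 10060 − 10914 = -854
nΣa² − (Σa)² = 10850 − 10404 = 446; nΣb² − (Σb)² = 13215 − 11449 = 1766
r = -854 / √(446 × 1766) = -854 / 887.4886 ≈ -0.962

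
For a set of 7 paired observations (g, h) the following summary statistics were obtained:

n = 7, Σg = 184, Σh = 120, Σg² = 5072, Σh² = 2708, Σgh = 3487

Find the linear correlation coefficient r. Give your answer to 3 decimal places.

0.850

r = (nΣgh − ΣgΣh) / √[(nΣg² − (Σg)²)(nΣh² − (Σh)²)]
Numerator: 7×3487 − 184×120 = 2329
Denominator: √[(35504 − 33856)(18956 − 14400)] = √[1648 × 4556] = 2740.1255
r = 2329 / 2740.1255 ≈ 0.850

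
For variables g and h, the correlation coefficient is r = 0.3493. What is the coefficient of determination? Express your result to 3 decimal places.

r² = (0.3493)² = 0.122

0.122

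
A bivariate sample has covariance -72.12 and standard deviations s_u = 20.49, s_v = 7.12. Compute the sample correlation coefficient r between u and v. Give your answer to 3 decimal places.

-0.494

r = Cov(u,v) / (s_u · s_v) = -72.12 / (20.49 × 7.12)
  = -72.12 / 145.8888 ≈ -0.494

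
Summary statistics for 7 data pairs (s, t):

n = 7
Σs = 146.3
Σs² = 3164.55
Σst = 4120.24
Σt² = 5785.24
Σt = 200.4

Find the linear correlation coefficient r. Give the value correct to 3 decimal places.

r = (nΣst − ΣsΣt) / √[(nΣs² − (Σs)²)(nΣt² − (Σt)²)]
Numerator: 7×4120.24 − 146.3×200.4 = -476.84
Denominator: √[(22151.85 − 21403.69)(40496.68 − 40160.16)] = √[748.16 × 336.52] = 501.7677
r = -476.84 / 501.7677 ≈ -0.950

-0.950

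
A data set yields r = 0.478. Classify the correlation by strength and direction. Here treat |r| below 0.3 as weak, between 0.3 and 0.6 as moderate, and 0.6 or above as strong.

moderate positive

r = 0.478 > 0 so the relationship is positive.
|r| = 0.478, which falls in the moderate range.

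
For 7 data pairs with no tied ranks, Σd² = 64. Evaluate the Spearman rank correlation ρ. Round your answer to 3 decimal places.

ρ = 1 − 6Σd² / [n(n²−1)] = 1 − 6×64 / (7×48)
  = 1 − 384/336 = 1 − 1.1429 ≈ -0.143

-0.143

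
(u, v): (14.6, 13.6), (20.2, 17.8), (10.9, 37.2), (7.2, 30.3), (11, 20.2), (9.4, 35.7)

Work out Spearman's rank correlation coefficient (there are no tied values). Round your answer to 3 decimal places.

-0.714

Rank u: 5, 6, 3, 1, 4, 2
Rank v: 1, 2, 6, 4, 3, 5
d = rank(u) − rank(v): 4, 4, -3, -3, 1, -3; Σd² = 60
ρ = 1 − 6Σd² / [n(n²−1)] = 1 − 6×60 / (6×35) = 1 − 360/210 ≈ -0.714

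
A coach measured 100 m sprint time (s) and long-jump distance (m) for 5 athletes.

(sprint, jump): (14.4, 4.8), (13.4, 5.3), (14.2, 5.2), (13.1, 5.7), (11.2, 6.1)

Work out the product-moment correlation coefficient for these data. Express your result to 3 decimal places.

n = 5, Σx = 66.3, Σy = 27.1, Σx² = 885.61, Σy² = 147.87, Σxy = 356.97
nΣxy − ΣxΣy = 1784.85 − 1796.73 = -11.88
nΣx² − (Σx)² = 4428.05 − 4395.69 = 32.36; nΣy² − (Σy)² = 739.35 − 734.41 = 4.94
r = -11.88 / √(32.36 × 4.94) = -11.88 / 12.6435 ≈ -0.940

-0.940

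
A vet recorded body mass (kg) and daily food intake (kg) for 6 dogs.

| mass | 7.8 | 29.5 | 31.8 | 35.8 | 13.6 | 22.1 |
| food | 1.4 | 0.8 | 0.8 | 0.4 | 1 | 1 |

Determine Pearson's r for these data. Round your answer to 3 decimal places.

n = 6, Σx = 140.6, Σy = 5.4, Σx² = 3897.34, Σy² = 5.4, Σxy = 109.98
nΣxy − ΣxΣy = 659.88 − 759.24 = -99.36
nΣx² − (Σx)² = 23384.04 − 19768.36 = 3615.68; nΣy² − (Σy)² = 32.4 − 29.16 = 3.24
r = -99.36 / √(3615.68 × 3.24) = -99.36 / 108.2349 ≈ -0.918

-0.918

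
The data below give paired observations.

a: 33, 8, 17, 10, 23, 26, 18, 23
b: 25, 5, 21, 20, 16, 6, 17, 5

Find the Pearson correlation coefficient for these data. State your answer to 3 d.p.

n = 8, Σa = 158, Σb = 115, Σa² = 3600, Σb² = 2097, Σab = 2367
nΣab − ΣaΣb = 18936 − 18170 = 766
nΣa² − (Σa)² = 28800 − 24964 = 3836; nΣb² − (Σb)² = 16776 − 13225 = 3551
r = 766 / √(3836 × 3551) = 766 / 3690.7501 ≈ 0.208

0.208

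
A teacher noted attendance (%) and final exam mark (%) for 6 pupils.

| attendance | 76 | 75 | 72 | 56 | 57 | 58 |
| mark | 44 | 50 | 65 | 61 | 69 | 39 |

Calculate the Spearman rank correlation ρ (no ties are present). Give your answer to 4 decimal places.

-0.4286

Rank attendance: 6, 5, 4, 1, 2, 3
Rank mark: 2, 3, 5, 4, 6, 1
d = rank(attendance) − rank(mark): 4, 2, -1, -3, -4, 2; Σd² = 50
ρ = 1 − 6Σd² / [n(n²−1)] = 1 − 6×50 / (6×35) = 1 − 300/210 ≈ -0.4286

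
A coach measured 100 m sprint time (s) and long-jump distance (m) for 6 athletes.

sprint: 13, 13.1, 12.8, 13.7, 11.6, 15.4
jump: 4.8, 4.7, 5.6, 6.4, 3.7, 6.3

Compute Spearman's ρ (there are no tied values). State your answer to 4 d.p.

0.7143

Rank sprint: 3, 4, 2, 5, 1, 6
Rank jump: 3, 2, 4, 6, 1, 5
d = rank(sprint) − rank(jump): 0, 2, -2, -1, 0, 1; Σd² = 10
ρ = 1 − 6Σd² / [n(n²−1)] = 1 − 6×10 / (6×35) = 1 − 60/210 ≈ 0.7143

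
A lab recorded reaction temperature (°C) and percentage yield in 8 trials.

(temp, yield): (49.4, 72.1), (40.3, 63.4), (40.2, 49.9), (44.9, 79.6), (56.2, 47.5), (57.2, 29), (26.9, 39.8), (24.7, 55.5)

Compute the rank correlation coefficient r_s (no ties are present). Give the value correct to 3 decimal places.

Rank temp: 6, 4, 3, 5, 7, 8, 2, 1
Rank yield: 7, 6, 4, 8, 3, 1, 2, 5
d = rank(temp) − rank(yield): -1, -2, -1, -3, 4, 7, 0, -4; Σd² = 96
ρ = 1 − 6Σd² / [n(n²−1)] = 1 − 6×96 / (8×63) = 1 − 576/504 ≈ -0.143

-0.143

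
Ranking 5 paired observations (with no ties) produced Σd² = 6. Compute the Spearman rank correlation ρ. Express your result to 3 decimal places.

ρ = 1 − 6Σd² / [n(n²−1)] = 1 − 6×6 / (5×24)
  = 1 − 36/120 = 1 − 0.3000 ≈ 0.700

0.700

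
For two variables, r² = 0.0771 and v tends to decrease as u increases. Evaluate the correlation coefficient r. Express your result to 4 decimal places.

-0.2777

|r| = √0.0771 = 0.2777
The association is negative, so r = −0.2777.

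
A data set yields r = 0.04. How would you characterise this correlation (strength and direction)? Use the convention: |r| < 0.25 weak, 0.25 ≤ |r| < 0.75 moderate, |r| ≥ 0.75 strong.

r = 0.04 > 0 so the relationship is positive.
|r| = 0.04, which falls in the weak range.

weak positive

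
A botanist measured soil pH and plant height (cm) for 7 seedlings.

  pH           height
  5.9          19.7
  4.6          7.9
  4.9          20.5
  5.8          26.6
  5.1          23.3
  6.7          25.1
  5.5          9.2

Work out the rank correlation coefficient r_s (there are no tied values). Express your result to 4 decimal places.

Rank pH: 6, 1, 2, 5, 3, 7, 4
Rank height: 3, 1, 4, 7, 5, 6, 2
d = rank(pH) − rank(height): 3, 0, -2, -2, -2, 1, 2; Σd² = 26
ρ = 1 − 6Σd² / [n(n²−1)] = 1 − 6×26 / (7×48) = 1 − 156/336 ≈ 0.5357

0.5357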